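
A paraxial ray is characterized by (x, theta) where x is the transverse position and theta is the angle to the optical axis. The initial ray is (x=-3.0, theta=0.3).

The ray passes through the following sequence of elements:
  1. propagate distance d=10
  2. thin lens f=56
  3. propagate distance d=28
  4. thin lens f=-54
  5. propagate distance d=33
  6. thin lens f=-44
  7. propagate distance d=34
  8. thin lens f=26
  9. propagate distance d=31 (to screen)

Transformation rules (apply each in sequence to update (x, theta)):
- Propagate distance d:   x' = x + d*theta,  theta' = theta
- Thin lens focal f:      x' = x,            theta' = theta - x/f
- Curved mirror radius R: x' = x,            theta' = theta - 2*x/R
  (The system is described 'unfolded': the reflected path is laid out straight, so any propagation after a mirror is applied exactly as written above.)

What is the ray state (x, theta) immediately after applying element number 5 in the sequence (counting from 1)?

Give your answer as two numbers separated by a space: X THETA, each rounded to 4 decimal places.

Answer: 23.4333 0.4556

Derivation:
Initial: x=-3.0000 theta=0.3000
After 1 (propagate distance d=10): x=0.0000 theta=0.3000
After 2 (thin lens f=56): x=0.0000 theta=0.3000
After 3 (propagate distance d=28): x=8.4000 theta=0.3000
After 4 (thin lens f=-54): x=8.4000 theta=41/90 (≈0.4556)
After 5 (propagate distance d=33): x=703/30 (≈23.4333) theta=41/90 (≈0.4556)
Rounded to 4 decimal places: x = 23.4333, theta = 0.4556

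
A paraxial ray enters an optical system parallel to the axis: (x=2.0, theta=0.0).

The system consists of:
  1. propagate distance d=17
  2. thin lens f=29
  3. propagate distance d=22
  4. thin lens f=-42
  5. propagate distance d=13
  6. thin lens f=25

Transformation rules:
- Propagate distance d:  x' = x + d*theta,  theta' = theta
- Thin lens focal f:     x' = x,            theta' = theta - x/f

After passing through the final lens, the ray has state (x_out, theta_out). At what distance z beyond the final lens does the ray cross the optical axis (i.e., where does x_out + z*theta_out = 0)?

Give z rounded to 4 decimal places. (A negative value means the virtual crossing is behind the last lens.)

Initial: x=2.0000 theta=0.0000
After 1 (propagate distance d=17): x=2.0000 theta=0.0000
After 2 (thin lens f=29): x=2.0000 theta=-2/29 (≈-0.0690)
After 3 (propagate distance d=22): x=14/29 (≈0.4828) theta=-2/29 (≈-0.0690)
After 4 (thin lens f=-42): x=14/29 (≈0.4828) theta=-5/87 (≈-0.0575)
After 5 (propagate distance d=13): x=-23/87 (≈-0.2644) theta=-5/87 (≈-0.0575)
After 6 (thin lens f=25): x=-23/87 (≈-0.2644) theta=-34/725 (≈-0.0469)
z_focus = -x_out/theta_out = -(-23/87)/(-34/725) = -575/102 ≈ -5.6373
Rounded to 4 decimal places: z = -5.6373

Answer: -5.6373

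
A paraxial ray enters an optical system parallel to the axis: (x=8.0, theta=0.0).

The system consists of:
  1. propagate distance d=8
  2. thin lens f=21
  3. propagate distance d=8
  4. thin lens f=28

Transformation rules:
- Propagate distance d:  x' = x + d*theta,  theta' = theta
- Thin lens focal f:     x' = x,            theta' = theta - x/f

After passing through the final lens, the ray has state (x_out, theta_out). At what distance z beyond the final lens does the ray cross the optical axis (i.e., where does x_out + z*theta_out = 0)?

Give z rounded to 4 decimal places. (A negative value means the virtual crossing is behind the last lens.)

Initial: x=8.0000 theta=0.0000
After 1 (propagate distance d=8): x=8.0000 theta=0.0000
After 2 (thin lens f=21): x=8.0000 theta=-8/21 (≈-0.3810)
After 3 (propagate distance d=8): x=104/21 (≈4.9524) theta=-8/21 (≈-0.3810)
After 4 (thin lens f=28): x=104/21 (≈4.9524) theta=-82/147 (≈-0.5578)
z_focus = -x_out/theta_out = -(104/21)/(-82/147) = 364/41 ≈ 8.8780
Rounded to 4 decimal places: z = 8.8780

Answer: 8.8780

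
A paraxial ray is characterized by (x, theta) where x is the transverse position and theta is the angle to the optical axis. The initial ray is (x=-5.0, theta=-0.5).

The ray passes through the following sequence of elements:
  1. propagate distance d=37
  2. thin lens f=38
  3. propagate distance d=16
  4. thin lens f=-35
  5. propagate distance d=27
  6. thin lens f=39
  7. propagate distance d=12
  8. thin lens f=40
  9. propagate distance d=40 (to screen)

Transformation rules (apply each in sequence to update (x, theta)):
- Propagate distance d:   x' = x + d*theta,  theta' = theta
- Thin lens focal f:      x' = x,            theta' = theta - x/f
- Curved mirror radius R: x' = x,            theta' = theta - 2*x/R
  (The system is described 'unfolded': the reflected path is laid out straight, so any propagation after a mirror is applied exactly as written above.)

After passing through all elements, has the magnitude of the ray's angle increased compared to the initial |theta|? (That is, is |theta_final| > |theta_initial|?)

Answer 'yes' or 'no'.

Answer: yes

Derivation:
Initial: x=-5.0000 theta=-0.5000
After 1 (propagate distance d=37): x=-23.5000 theta=-0.5000
After 2 (thin lens f=38): x=-23.5000 theta=9/76 (≈0.1184)
After 3 (propagate distance d=16): x=-821/38 (≈-21.6053) theta=9/76 (≈0.1184)
After 4 (thin lens f=-35): x=-821/38 (≈-21.6053) theta=-1327/2660 (≈-0.4989)
After 5 (propagate distance d=27): x=-93299/2660 (≈-35.0748) theta=-1327/2660 (≈-0.4989)
After 6 (thin lens f=39): x=-93299/2660 (≈-35.0748) theta=20773/51870 (≈0.4005)
After 7 (propagate distance d=12): x=-149529/4940 (≈-30.2690) theta=20773/51870 (≈0.4005)
After 8 (thin lens f=40): x=-149529/4940 (≈-30.2690) theta=4801949/4149600 (≈1.1572)
After 9 (propagate distance d=40 (to screen)): x=83092/5187 (≈16.0193) theta=4801949/4149600 (≈1.1572)
|theta_initial|=0.5000 |theta_final|=4801949/4149600 (≈1.1572) -> increased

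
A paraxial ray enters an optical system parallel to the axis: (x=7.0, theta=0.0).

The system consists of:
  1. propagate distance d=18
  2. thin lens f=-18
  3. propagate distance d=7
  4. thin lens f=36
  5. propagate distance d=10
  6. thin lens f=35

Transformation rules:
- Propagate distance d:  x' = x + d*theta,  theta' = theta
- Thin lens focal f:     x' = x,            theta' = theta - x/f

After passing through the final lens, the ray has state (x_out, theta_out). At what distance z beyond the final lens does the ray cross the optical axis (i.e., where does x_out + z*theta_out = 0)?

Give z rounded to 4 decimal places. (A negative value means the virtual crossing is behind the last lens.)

Initial: x=7.0000 theta=0.0000
After 1 (propagate distance d=18): x=7.0000 theta=0.0000
After 2 (thin lens f=-18): x=7.0000 theta=7/18 (≈0.3889)
After 3 (propagate distance d=7): x=175/18 (≈9.7222) theta=7/18 (≈0.3889)
After 4 (thin lens f=36): x=175/18 (≈9.7222) theta=77/648 (≈0.1188)
After 5 (propagate distance d=10): x=3535/324 (≈10.9105) theta=77/648 (≈0.1188)
After 6 (thin lens f=35): x=3535/324 (≈10.9105) theta=-125/648 (≈-0.1929)
z_focus = -x_out/theta_out = -(3535/324)/(-125/648) = 56.5600
Rounded to 4 decimal places: z = 56.5600

Answer: 56.5600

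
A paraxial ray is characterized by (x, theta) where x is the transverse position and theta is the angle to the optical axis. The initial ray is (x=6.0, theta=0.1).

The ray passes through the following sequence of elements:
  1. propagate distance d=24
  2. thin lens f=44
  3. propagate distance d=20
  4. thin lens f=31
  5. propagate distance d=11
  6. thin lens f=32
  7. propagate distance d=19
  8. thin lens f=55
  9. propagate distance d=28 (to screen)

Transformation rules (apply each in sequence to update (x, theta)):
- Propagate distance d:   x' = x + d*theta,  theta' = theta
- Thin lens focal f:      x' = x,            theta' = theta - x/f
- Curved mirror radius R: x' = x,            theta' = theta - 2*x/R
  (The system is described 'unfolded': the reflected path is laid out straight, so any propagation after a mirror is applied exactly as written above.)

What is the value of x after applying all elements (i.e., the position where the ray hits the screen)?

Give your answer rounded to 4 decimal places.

Answer: -13.5117

Derivation:
Initial: x=6.0000 theta=0.1000
After 1 (propagate distance d=24): x=8.4000 theta=0.1000
After 2 (thin lens f=44): x=8.4000 theta=-1/11 (≈-0.0909)
After 3 (propagate distance d=20): x=362/55 (≈6.5818) theta=-1/11 (≈-0.0909)
After 4 (thin lens f=31): x=362/55 (≈6.5818) theta=-47/155 (≈-0.3032)
After 5 (propagate distance d=11): x=1107/341 (≈3.2463) theta=-47/155 (≈-0.3032)
After 6 (thin lens f=32): x=1107/341 (≈3.2463) theta=-22079/54560 (≈-0.4047)
After 7 (propagate distance d=19): x=-242381/54560 (≈-4.4425) theta=-22079/54560 (≈-0.4047)
After 8 (thin lens f=55): x=-242381/54560 (≈-4.4425) theta=-242991/750200 (≈-0.3239)
After 9 (propagate distance d=28 (to screen)): x=-40545947/3000800 (≈-13.5117) theta=-242991/750200 (≈-0.3239)
Rounded to 4 decimal places: x = -13.5117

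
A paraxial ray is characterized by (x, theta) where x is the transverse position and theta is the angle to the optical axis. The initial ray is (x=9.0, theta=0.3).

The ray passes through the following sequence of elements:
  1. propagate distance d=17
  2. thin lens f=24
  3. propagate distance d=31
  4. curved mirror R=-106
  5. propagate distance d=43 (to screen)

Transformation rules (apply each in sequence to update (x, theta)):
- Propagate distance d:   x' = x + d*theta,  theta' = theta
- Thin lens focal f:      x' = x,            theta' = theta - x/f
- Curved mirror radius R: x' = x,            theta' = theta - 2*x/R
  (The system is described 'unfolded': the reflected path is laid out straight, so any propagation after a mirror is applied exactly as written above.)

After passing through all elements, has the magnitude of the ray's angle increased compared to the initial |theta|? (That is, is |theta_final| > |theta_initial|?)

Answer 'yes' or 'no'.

Initial: x=9.0000 theta=0.3000
After 1 (propagate distance d=17): x=14.1000 theta=0.3000
After 2 (thin lens f=24): x=14.1000 theta=-0.2875
After 3 (propagate distance d=31): x=5.1875 theta=-0.2875
After 4 (curved mirror R=-106): x=5.1875 theta=-201/1060 (≈-0.1896)
After 5 (propagate distance d=43 (to screen)): x=-12577/4240 (≈-2.9663) theta=-201/1060 (≈-0.1896)
|theta_initial|=0.3000 |theta_final|=201/1060 (≈0.1896) -> not increased

Answer: no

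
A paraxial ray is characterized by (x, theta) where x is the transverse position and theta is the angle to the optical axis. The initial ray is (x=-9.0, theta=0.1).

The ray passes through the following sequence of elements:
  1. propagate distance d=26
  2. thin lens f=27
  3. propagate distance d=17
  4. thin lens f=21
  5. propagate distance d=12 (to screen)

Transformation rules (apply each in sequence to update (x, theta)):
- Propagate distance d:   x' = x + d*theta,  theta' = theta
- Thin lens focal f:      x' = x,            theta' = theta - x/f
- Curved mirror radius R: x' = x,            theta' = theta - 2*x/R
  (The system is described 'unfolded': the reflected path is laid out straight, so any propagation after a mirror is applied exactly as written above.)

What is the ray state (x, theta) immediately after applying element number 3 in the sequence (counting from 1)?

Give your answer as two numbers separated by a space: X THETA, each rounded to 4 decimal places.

Answer: -0.6704 0.3370

Derivation:
Initial: x=-9.0000 theta=0.1000
After 1 (propagate distance d=26): x=-6.4000 theta=0.1000
After 2 (thin lens f=27): x=-6.4000 theta=91/270 (≈0.3370)
After 3 (propagate distance d=17): x=-181/270 (≈-0.6704) theta=91/270 (≈0.3370)
Rounded to 4 decimal places: x = -0.6704, theta = 0.3370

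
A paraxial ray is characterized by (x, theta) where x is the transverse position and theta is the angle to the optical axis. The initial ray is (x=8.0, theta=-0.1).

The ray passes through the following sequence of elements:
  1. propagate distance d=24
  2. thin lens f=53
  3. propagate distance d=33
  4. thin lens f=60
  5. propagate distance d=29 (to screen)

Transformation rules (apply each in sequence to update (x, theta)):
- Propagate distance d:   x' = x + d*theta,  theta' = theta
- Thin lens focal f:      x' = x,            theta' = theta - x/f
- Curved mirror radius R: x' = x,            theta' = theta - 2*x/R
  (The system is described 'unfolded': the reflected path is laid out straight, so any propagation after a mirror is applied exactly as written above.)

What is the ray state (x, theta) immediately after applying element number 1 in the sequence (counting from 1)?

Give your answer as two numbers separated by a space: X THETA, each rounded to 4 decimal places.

Answer: 5.6000 -0.1000

Derivation:
Initial: x=8.0000 theta=-0.1000
After 1 (propagate distance d=24): x=5.6000 theta=-0.1000
Rounded to 4 decimal places: x = 5.6000, theta = -0.1000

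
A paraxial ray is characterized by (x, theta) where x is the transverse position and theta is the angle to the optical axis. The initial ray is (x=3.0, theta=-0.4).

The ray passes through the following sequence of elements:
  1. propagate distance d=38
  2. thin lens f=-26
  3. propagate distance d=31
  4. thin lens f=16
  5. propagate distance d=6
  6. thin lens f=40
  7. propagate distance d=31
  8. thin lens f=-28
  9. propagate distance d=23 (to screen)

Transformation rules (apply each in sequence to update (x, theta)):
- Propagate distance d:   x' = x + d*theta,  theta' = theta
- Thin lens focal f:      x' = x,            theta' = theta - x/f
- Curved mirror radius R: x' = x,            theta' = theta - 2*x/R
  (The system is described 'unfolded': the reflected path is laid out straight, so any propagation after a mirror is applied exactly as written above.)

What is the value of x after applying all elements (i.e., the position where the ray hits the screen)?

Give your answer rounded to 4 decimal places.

Answer: 130.2501

Derivation:
Initial: x=3.0000 theta=-0.4000
After 1 (propagate distance d=38): x=-12.2000 theta=-0.4000
After 2 (thin lens f=-26): x=-12.2000 theta=-113/130 (≈-0.8692)
After 3 (propagate distance d=31): x=-5089/130 (≈-39.1462) theta=-113/130 (≈-0.8692)
After 4 (thin lens f=16): x=-5089/130 (≈-39.1462) theta=3281/2080 (≈1.5774)
After 5 (propagate distance d=6): x=-30869/1040 (≈-29.6817) theta=3281/2080 (≈1.5774)
After 6 (thin lens f=40): x=-30869/1040 (≈-29.6817) theta=96489/41600 (≈2.3194)
After 7 (propagate distance d=31): x=1756399/41600 (≈42.2211) theta=96489/41600 (≈2.3194)
After 8 (thin lens f=-28): x=1756399/41600 (≈42.2211) theta=4458091/1164800 (≈3.8273)
After 9 (propagate distance d=23 (to screen)): x=2334081/17920 (≈130.2501) theta=4458091/1164800 (≈3.8273)
Rounded to 4 decimal places: x = 130.2501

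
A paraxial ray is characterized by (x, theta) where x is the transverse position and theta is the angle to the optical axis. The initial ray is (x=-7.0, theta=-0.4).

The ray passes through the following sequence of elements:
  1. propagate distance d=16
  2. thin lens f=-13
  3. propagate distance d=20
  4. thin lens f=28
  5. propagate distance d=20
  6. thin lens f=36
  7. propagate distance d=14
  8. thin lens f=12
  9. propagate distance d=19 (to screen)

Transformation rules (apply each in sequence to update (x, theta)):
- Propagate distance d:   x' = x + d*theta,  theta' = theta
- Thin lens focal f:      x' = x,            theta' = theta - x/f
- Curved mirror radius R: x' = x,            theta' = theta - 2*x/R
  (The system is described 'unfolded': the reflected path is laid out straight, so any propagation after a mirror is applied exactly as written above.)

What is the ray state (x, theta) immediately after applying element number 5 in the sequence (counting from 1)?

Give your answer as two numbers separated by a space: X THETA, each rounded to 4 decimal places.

Answer: -40.6198 0.0698

Derivation:
Initial: x=-7.0000 theta=-0.4000
After 1 (propagate distance d=16): x=-13.4000 theta=-0.4000
After 2 (thin lens f=-13): x=-13.4000 theta=-93/65 (≈-1.4308)
After 3 (propagate distance d=20): x=-2731/65 (≈-42.0154) theta=-93/65 (≈-1.4308)
After 4 (thin lens f=28): x=-2731/65 (≈-42.0154) theta=127/1820 (≈0.0698)
After 5 (propagate distance d=20): x=-18482/455 (≈-40.6198) theta=127/1820 (≈0.0698)
Rounded to 4 decimal places: x = -40.6198, theta = 0.0698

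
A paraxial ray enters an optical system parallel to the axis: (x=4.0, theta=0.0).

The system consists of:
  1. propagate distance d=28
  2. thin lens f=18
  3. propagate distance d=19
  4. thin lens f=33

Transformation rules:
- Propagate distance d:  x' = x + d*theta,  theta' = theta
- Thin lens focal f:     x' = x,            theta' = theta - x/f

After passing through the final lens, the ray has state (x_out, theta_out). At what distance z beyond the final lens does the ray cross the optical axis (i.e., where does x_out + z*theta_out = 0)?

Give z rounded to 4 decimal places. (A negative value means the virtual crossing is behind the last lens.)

Initial: x=4.0000 theta=0.0000
After 1 (propagate distance d=28): x=4.0000 theta=0.0000
After 2 (thin lens f=18): x=4.0000 theta=-2/9 (≈-0.2222)
After 3 (propagate distance d=19): x=-2/9 (≈-0.2222) theta=-2/9 (≈-0.2222)
After 4 (thin lens f=33): x=-2/9 (≈-0.2222) theta=-64/297 (≈-0.2155)
z_focus = -x_out/theta_out = -(-2/9)/(-64/297) = -33/32 ≈ -1.0313
Rounded to 4 decimal places: z = -1.0313

Answer: -1.0313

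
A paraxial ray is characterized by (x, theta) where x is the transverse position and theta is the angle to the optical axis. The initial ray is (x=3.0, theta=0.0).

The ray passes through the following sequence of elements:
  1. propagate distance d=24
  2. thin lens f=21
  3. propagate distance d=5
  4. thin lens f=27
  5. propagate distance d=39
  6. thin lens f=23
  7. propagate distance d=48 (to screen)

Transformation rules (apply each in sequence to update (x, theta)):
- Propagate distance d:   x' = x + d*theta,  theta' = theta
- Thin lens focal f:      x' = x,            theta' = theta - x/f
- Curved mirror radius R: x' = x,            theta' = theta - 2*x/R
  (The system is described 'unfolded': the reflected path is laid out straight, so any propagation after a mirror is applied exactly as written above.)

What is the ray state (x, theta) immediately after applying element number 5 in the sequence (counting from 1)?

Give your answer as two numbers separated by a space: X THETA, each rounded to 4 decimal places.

Initial: x=3.0000 theta=0.0000
After 1 (propagate distance d=24): x=3.0000 theta=0.0000
After 2 (thin lens f=21): x=3.0000 theta=-1/7 (≈-0.1429)
After 3 (propagate distance d=5): x=16/7 (≈2.2857) theta=-1/7 (≈-0.1429)
After 4 (thin lens f=27): x=16/7 (≈2.2857) theta=-43/189 (≈-0.2275)
After 5 (propagate distance d=39): x=-415/63 (≈-6.5873) theta=-43/189 (≈-0.2275)
Rounded to 4 decimal places: x = -6.5873, theta = -0.2275

Answer: -6.5873 -0.2275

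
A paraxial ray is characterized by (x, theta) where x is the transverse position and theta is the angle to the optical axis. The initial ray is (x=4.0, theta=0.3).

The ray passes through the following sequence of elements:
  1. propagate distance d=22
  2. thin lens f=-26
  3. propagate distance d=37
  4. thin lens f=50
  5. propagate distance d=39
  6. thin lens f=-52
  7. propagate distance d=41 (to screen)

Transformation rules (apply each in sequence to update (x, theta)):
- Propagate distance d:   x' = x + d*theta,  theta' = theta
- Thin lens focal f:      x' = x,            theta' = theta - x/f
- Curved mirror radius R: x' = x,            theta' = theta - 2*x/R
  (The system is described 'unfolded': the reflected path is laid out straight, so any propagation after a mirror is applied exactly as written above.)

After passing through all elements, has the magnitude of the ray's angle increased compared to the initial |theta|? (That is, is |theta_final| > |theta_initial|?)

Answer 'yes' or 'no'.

Initial: x=4.0000 theta=0.3000
After 1 (propagate distance d=22): x=10.6000 theta=0.3000
After 2 (thin lens f=-26): x=10.6000 theta=46/65 (≈0.7077)
After 3 (propagate distance d=37): x=2391/65 (≈36.7846) theta=46/65 (≈0.7077)
After 4 (thin lens f=50): x=2391/65 (≈36.7846) theta=-0.0280
After 5 (propagate distance d=39): x=116001/3250 (≈35.6926) theta=-0.0280
After 6 (thin lens f=-52): x=116001/3250 (≈35.6926) theta=111269/169000 (≈0.6584)
After 7 (propagate distance d=41 (to screen)): x=10594081/169000 (≈62.6869) theta=111269/169000 (≈0.6584)
|theta_initial|=0.3000 |theta_final|=111269/169000 (≈0.6584) -> increased

Answer: yes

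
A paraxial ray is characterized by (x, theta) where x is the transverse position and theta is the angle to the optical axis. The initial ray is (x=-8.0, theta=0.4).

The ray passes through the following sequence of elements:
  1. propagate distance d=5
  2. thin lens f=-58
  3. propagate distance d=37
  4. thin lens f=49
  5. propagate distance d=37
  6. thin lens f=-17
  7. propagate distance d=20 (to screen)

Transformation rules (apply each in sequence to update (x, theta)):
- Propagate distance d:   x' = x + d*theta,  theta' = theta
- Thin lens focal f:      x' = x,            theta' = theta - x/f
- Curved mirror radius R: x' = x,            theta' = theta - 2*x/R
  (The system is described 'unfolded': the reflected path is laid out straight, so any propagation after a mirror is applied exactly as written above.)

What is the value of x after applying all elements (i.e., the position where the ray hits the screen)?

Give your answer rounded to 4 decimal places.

Initial: x=-8.0000 theta=0.4000
After 1 (propagate distance d=5): x=-6.0000 theta=0.4000
After 2 (thin lens f=-58): x=-6.0000 theta=43/145 (≈0.2966)
After 3 (propagate distance d=37): x=721/145 (≈4.9724) theta=43/145 (≈0.2966)
After 4 (thin lens f=49): x=721/145 (≈4.9724) theta=198/1015 (≈0.1951)
After 5 (propagate distance d=37): x=12373/1015 (≈12.1901) theta=198/1015 (≈0.1951)
After 6 (thin lens f=-17): x=12373/1015 (≈12.1901) theta=15739/17255 (≈0.9121)
After 7 (propagate distance d=20 (to screen)): x=525121/17255 (≈30.4330) theta=15739/17255 (≈0.9121)
Rounded to 4 decimal places: x = 30.4330

Answer: 30.4330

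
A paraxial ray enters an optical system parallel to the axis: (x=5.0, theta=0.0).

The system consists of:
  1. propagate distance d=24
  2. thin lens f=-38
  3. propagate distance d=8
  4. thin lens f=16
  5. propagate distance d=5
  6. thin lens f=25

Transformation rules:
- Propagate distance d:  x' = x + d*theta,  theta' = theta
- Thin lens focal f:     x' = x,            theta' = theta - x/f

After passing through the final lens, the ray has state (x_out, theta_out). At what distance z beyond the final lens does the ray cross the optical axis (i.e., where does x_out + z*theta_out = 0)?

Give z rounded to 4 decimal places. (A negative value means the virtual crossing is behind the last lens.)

Initial: x=5.0000 theta=0.0000
After 1 (propagate distance d=24): x=5.0000 theta=0.0000
After 2 (thin lens f=-38): x=5.0000 theta=5/38 (≈0.1316)
After 3 (propagate distance d=8): x=115/19 (≈6.0526) theta=5/38 (≈0.1316)
After 4 (thin lens f=16): x=115/19 (≈6.0526) theta=-75/304 (≈-0.2467)
After 5 (propagate distance d=5): x=1465/304 (≈4.8191) theta=-75/304 (≈-0.2467)
After 6 (thin lens f=25): x=1465/304 (≈4.8191) theta=-167/380 (≈-0.4395)
z_focus = -x_out/theta_out = -(1465/304)/(-167/380) = 7325/668 ≈ 10.9656
Rounded to 4 decimal places: z = 10.9656

Answer: 10.9656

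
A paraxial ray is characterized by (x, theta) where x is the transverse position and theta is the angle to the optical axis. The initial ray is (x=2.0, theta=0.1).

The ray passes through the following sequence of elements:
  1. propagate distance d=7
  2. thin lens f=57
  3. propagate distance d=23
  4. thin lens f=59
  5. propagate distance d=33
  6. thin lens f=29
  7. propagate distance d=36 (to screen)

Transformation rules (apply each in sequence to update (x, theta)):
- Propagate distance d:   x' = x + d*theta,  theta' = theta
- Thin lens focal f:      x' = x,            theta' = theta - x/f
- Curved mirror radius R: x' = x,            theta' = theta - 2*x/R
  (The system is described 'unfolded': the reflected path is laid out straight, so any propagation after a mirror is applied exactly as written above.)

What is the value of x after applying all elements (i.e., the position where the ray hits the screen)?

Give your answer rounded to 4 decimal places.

Answer: -1.3265

Derivation:
Initial: x=2.0000 theta=0.1000
After 1 (propagate distance d=7): x=2.7000 theta=0.1000
After 2 (thin lens f=57): x=2.7000 theta=1/19 (≈0.0526)
After 3 (propagate distance d=23): x=743/190 (≈3.9105) theta=1/19 (≈0.0526)
After 4 (thin lens f=59): x=743/190 (≈3.9105) theta=-153/11210 (≈-0.0136)
After 5 (propagate distance d=33): x=19394/5605 (≈3.4601) theta=-153/11210 (≈-0.0136)
After 6 (thin lens f=29): x=19394/5605 (≈3.4601) theta=-455/3422 (≈-0.1330)
After 7 (propagate distance d=36 (to screen)): x=-215624/162545 (≈-1.3265) theta=-455/3422 (≈-0.1330)
Rounded to 4 decimal places: x = -1.3265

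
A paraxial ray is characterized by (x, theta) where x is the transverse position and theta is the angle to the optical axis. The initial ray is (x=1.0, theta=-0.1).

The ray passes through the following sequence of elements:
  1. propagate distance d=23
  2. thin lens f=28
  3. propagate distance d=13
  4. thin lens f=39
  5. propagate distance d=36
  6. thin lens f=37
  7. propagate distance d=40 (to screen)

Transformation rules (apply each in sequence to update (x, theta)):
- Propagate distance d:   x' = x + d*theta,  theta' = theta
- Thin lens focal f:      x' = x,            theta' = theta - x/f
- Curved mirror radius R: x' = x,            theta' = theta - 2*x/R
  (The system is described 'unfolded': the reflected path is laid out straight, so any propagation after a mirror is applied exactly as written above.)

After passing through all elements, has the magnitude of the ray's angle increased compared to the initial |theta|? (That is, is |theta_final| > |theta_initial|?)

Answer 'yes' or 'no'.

Answer: no

Derivation:
Initial: x=1.0000 theta=-0.1000
After 1 (propagate distance d=23): x=-1.3000 theta=-0.1000
After 2 (thin lens f=28): x=-1.3000 theta=-3/56 (≈-0.0536)
After 3 (propagate distance d=13): x=-559/280 (≈-1.9964) theta=-3/56 (≈-0.0536)
After 4 (thin lens f=39): x=-559/280 (≈-1.9964) theta=-1/420 (≈-0.0024)
After 5 (propagate distance d=36): x=-583/280 (≈-2.0821) theta=-1/420 (≈-0.0024)
After 6 (thin lens f=37): x=-583/280 (≈-2.0821) theta=335/6216 (≈0.0539)
After 7 (propagate distance d=40 (to screen)): x=2287/31080 (≈0.0736) theta=335/6216 (≈0.0539)
|theta_initial|=0.1000 |theta_final|=335/6216 (≈0.0539) -> not increased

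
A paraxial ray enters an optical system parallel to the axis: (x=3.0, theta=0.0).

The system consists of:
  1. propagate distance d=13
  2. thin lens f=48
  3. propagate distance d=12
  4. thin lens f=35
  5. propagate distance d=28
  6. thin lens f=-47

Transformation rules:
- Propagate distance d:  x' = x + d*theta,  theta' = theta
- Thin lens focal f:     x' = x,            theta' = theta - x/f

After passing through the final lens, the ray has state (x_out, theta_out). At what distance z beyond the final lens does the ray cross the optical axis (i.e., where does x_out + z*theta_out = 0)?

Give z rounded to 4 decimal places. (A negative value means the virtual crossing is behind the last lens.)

Answer: -8.4172

Derivation:
Initial: x=3.0000 theta=0.0000
After 1 (propagate distance d=13): x=3.0000 theta=0.0000
After 2 (thin lens f=48): x=3.0000 theta=-0.0625
After 3 (propagate distance d=12): x=2.2500 theta=-0.0625
After 4 (thin lens f=35): x=2.2500 theta=-71/560 (≈-0.1268)
After 5 (propagate distance d=28): x=-1.3000 theta=-71/560 (≈-0.1268)
After 6 (thin lens f=-47): x=-1.3000 theta=-813/5264 (≈-0.1544)
z_focus = -x_out/theta_out = -(-1.3000)/(-813/5264) = -34216/4065 ≈ -8.4172
Rounded to 4 decimal places: z = -8.4172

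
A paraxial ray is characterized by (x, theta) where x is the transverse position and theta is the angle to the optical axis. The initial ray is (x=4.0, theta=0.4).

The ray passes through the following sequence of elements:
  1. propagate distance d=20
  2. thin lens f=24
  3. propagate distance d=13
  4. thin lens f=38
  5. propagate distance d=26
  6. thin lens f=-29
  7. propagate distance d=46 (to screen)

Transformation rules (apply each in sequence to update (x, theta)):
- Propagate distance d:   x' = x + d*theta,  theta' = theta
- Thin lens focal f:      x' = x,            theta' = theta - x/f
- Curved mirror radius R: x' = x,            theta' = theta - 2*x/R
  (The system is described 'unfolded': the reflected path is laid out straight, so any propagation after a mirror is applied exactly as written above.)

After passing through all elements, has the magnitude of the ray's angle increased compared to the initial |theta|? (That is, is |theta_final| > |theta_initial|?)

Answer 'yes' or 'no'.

Answer: no

Derivation:
Initial: x=4.0000 theta=0.4000
After 1 (propagate distance d=20): x=12.0000 theta=0.4000
After 2 (thin lens f=24): x=12.0000 theta=-0.1000
After 3 (propagate distance d=13): x=10.7000 theta=-0.1000
After 4 (thin lens f=38): x=10.7000 theta=-29/76 (≈-0.3816)
After 5 (propagate distance d=26): x=74/95 (≈0.7789) theta=-29/76 (≈-0.3816)
After 6 (thin lens f=-29): x=74/95 (≈0.7789) theta=-3909/11020 (≈-0.3547)
After 7 (propagate distance d=46 (to screen)): x=-17123/1102 (≈-15.5381) theta=-3909/11020 (≈-0.3547)
|theta_initial|=0.4000 |theta_final|=3909/11020 (≈0.3547) -> not increased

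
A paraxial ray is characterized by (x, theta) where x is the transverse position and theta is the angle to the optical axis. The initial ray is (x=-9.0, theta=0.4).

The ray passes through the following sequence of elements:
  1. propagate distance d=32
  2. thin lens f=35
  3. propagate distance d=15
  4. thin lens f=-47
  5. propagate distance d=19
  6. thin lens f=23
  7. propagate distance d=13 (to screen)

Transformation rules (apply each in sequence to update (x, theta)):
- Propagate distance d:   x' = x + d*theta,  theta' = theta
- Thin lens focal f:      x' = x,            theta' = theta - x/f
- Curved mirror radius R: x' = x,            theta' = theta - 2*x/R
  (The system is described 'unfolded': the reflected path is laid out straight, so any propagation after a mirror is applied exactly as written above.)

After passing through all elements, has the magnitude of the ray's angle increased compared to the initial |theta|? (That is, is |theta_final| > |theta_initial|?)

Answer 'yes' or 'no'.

Initial: x=-9.0000 theta=0.4000
After 1 (propagate distance d=32): x=3.8000 theta=0.4000
After 2 (thin lens f=35): x=3.8000 theta=51/175 (≈0.2914)
After 3 (propagate distance d=15): x=286/35 (≈8.1714) theta=51/175 (≈0.2914)
After 4 (thin lens f=-47): x=286/35 (≈8.1714) theta=3827/8225 (≈0.4653)
After 5 (propagate distance d=19): x=19989/1175 (≈17.0119) theta=3827/8225 (≈0.4653)
After 6 (thin lens f=23): x=19989/1175 (≈17.0119) theta=-51902/189175 (≈-0.2744)
After 7 (propagate distance d=13 (to screen)): x=2543503/189175 (≈13.4452) theta=-51902/189175 (≈-0.2744)
|theta_initial|=0.4000 |theta_final|=51902/189175 (≈0.2744) -> not increased

Answer: no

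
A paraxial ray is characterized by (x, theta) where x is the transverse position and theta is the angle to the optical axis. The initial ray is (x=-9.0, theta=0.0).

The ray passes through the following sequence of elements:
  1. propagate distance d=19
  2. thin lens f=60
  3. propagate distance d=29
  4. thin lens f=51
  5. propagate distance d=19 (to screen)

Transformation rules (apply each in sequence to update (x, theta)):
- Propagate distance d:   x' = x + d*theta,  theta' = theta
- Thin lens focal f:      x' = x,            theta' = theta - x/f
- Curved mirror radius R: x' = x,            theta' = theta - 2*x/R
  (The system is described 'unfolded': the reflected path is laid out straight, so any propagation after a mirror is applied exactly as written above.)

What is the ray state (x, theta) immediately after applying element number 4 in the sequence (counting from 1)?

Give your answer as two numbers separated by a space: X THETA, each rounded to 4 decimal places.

Answer: -4.6500 0.2412

Derivation:
Initial: x=-9.0000 theta=0.0000
After 1 (propagate distance d=19): x=-9.0000 theta=0.0000
After 2 (thin lens f=60): x=-9.0000 theta=0.1500
After 3 (propagate distance d=29): x=-4.6500 theta=0.1500
After 4 (thin lens f=51): x=-4.6500 theta=41/170 (≈0.2412)
Rounded to 4 decimal places: x = -4.6500, theta = 0.2412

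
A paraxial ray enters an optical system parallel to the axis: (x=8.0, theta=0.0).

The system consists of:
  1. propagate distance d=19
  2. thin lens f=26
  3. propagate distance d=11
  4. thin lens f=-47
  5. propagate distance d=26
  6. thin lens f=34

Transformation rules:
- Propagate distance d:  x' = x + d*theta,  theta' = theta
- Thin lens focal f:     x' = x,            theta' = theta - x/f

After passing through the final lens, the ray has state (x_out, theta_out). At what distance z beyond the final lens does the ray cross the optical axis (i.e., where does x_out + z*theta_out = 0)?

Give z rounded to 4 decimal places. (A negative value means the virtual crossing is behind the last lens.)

Answer: -4.4932

Derivation:
Initial: x=8.0000 theta=0.0000
After 1 (propagate distance d=19): x=8.0000 theta=0.0000
After 2 (thin lens f=26): x=8.0000 theta=-4/13 (≈-0.3077)
After 3 (propagate distance d=11): x=60/13 (≈4.6154) theta=-4/13 (≈-0.3077)
After 4 (thin lens f=-47): x=60/13 (≈4.6154) theta=-128/611 (≈-0.2095)
After 5 (propagate distance d=26): x=-508/611 (≈-0.8314) theta=-128/611 (≈-0.2095)
After 6 (thin lens f=34): x=-508/611 (≈-0.8314) theta=-1922/10387 (≈-0.1850)
z_focus = -x_out/theta_out = -(-508/611)/(-1922/10387) = -4318/961 ≈ -4.4932
Rounded to 4 decimal places: z = -4.4932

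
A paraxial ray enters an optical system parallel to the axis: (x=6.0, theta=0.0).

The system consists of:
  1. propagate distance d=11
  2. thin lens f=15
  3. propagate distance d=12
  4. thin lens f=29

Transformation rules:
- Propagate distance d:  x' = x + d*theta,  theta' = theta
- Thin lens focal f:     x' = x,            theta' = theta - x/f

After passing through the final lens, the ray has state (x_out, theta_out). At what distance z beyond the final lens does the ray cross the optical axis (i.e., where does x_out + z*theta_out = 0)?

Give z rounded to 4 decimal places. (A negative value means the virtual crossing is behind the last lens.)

Answer: 2.7188

Derivation:
Initial: x=6.0000 theta=0.0000
After 1 (propagate distance d=11): x=6.0000 theta=0.0000
After 2 (thin lens f=15): x=6.0000 theta=-0.4000
After 3 (propagate distance d=12): x=1.2000 theta=-0.4000
After 4 (thin lens f=29): x=1.2000 theta=-64/145 (≈-0.4414)
z_focus = -x_out/theta_out = -(1.2000)/(-64/145) = 87/32 ≈ 2.7188
Rounded to 4 decimal places: z = 2.7188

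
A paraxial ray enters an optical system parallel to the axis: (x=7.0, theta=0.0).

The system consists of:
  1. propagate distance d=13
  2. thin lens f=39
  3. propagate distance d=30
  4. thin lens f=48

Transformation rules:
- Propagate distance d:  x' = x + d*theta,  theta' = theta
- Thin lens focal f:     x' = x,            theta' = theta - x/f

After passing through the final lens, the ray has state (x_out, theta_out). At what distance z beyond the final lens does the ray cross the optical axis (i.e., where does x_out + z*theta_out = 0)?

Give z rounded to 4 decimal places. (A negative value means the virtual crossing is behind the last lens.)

Initial: x=7.0000 theta=0.0000
After 1 (propagate distance d=13): x=7.0000 theta=0.0000
After 2 (thin lens f=39): x=7.0000 theta=-7/39 (≈-0.1795)
After 3 (propagate distance d=30): x=21/13 (≈1.6154) theta=-7/39 (≈-0.1795)
After 4 (thin lens f=48): x=21/13 (≈1.6154) theta=-133/624 (≈-0.2131)
z_focus = -x_out/theta_out = -(21/13)/(-133/624) = 144/19 ≈ 7.5789
Rounded to 4 decimal places: z = 7.5789

Answer: 7.5789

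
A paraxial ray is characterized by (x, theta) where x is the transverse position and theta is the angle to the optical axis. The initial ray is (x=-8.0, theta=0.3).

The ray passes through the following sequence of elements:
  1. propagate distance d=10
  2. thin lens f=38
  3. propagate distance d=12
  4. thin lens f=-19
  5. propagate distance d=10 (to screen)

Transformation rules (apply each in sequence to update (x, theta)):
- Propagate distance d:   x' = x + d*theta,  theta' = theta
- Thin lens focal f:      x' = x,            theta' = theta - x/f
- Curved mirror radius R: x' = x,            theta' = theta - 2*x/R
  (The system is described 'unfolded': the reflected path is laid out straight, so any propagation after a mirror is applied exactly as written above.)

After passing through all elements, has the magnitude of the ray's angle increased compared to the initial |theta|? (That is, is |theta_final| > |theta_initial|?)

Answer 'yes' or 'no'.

Answer: yes

Derivation:
Initial: x=-8.0000 theta=0.3000
After 1 (propagate distance d=10): x=-5.0000 theta=0.3000
After 2 (thin lens f=38): x=-5.0000 theta=41/95 (≈0.4316)
After 3 (propagate distance d=12): x=17/95 (≈0.1789) theta=41/95 (≈0.4316)
After 4 (thin lens f=-19): x=17/95 (≈0.1789) theta=796/1805 (≈0.4410)
After 5 (propagate distance d=10 (to screen)): x=8283/1805 (≈4.5889) theta=796/1805 (≈0.4410)
|theta_initial|=0.3000 |theta_final|=796/1805 (≈0.4410) -> increased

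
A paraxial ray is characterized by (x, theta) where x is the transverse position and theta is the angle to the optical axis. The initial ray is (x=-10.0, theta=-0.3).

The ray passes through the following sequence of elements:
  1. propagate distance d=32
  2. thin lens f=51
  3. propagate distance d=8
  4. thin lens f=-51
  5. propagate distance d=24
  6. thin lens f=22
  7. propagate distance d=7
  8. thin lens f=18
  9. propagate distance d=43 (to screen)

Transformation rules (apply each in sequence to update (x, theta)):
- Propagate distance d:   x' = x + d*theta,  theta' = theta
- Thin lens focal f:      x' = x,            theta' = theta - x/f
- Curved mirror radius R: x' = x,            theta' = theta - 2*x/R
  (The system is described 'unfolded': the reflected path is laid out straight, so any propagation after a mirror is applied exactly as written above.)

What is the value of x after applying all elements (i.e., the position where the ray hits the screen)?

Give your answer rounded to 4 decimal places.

Answer: 65.3393

Derivation:
Initial: x=-10.0000 theta=-0.3000
After 1 (propagate distance d=32): x=-19.6000 theta=-0.3000
After 2 (thin lens f=51): x=-19.6000 theta=43/510 (≈0.0843)
After 3 (propagate distance d=8): x=-4826/255 (≈-18.9255) theta=43/510 (≈0.0843)
After 4 (thin lens f=-51): x=-4826/255 (≈-18.9255) theta=-7459/26010 (≈-0.2868)
After 5 (propagate distance d=24): x=-111878/4335 (≈-25.8081) theta=-7459/26010 (≈-0.2868)
After 6 (thin lens f=22): x=-111878/4335 (≈-25.8081) theta=50717/57222 (≈0.8863)
After 7 (propagate distance d=7): x=-5608853/286110 (≈-19.6038) theta=50717/57222 (≈0.8863)
After 8 (thin lens f=18): x=-5608853/286110 (≈-19.6038) theta=924853/468180 (≈1.9754)
After 9 (propagate distance d=43 (to screen)): x=67299223/1029996 (≈65.3393) theta=924853/468180 (≈1.9754)
Rounded to 4 decimal places: x = 65.3393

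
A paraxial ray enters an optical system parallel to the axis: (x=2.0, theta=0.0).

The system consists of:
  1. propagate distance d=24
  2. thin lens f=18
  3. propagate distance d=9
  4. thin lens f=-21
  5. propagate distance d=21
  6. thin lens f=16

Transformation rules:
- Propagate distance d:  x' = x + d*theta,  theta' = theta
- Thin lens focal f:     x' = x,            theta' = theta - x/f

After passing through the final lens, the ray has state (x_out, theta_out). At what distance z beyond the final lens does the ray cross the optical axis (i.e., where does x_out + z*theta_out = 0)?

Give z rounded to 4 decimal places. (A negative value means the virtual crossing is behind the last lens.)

Initial: x=2.0000 theta=0.0000
After 1 (propagate distance d=24): x=2.0000 theta=0.0000
After 2 (thin lens f=18): x=2.0000 theta=-1/9 (≈-0.1111)
After 3 (propagate distance d=9): x=1.0000 theta=-1/9 (≈-0.1111)
After 4 (thin lens f=-21): x=1.0000 theta=-4/63 (≈-0.0635)
After 5 (propagate distance d=21): x=-1/3 (≈-0.3333) theta=-4/63 (≈-0.0635)
After 6 (thin lens f=16): x=-1/3 (≈-0.3333) theta=-43/1008 (≈-0.0427)
z_focus = -x_out/theta_out = -(-1/3)/(-43/1008) = -336/43 ≈ -7.8140
Rounded to 4 decimal places: z = -7.8140

Answer: -7.8140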